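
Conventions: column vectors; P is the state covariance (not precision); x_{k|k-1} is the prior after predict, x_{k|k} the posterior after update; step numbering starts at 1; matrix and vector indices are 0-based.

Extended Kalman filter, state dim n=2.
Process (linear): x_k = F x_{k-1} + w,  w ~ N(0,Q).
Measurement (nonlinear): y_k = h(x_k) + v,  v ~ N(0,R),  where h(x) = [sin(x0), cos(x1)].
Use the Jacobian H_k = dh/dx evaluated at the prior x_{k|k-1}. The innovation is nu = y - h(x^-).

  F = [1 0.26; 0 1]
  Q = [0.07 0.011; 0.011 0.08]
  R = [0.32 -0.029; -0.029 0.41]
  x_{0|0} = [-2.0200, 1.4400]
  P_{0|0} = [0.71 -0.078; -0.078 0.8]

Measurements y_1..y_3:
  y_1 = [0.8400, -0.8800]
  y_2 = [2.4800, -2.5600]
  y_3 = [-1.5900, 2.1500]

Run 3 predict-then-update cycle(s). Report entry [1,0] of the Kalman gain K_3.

step 1: x^-=[-1.6456, 1.4400]  P^-=[0.7935 0.1410; 0.1410 0.8800]  H_jac=[-0.0747 0.0000; 0.0000 -0.9915]  S=[0.3244 -0.0186; -0.0186 1.2750]  K=[-0.1892 -0.1124; -0.0717 -0.6853]  nu=[1.8372, -1.0104]  x^+=[-1.8797, 2.0008]  P^+=[0.7666 0.0409; 0.0409 0.2813]
step 2: x^-=[-1.3595, 2.0008]  P^-=[0.8769 0.1251; 0.1251 0.3613]  H_jac=[0.2098 0.0000; 0.0000 -0.9090]  S=[0.3586 -0.0529; -0.0529 0.7085]  K=[0.4948 -0.1236; 0.0049 -0.4632]  nu=[3.4578, -2.1431]  x^+=[0.6161, 3.0104]  P^+=[0.7718 0.0715; 0.0715 0.2091]
step 3: x^-=[1.3988, 3.0104]  P^-=[0.8932 0.1369; 0.1369 0.2891]  H_jac=[0.1711 0.0000; 0.0000 -0.1308]  S=[0.3462 -0.0321; -0.0321 0.4149]  K=[0.4407 -0.0091; 0.0597 -0.0865]  nu=[-2.5752, 3.1414]  x^+=[0.2353, 2.5849]  P^+=[0.8256 0.1262; 0.1262 0.2844]

K[1,0] = 0.0597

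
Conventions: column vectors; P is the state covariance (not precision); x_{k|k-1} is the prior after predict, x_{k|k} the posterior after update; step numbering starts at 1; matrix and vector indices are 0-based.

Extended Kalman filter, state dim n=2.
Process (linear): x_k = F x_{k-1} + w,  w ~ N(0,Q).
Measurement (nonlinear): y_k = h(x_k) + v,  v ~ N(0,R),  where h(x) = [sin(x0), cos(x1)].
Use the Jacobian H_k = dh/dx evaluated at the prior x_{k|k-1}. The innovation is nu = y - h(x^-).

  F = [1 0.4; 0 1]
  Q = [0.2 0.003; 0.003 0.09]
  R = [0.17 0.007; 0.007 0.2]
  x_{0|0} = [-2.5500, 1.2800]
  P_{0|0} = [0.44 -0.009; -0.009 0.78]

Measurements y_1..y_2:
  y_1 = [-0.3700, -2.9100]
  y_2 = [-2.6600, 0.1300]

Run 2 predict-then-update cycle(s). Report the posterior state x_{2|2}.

step 1: x^-=[-2.0380, 1.2800]  P^-=[0.7576 0.3060; 0.3060 0.8700]  H_jac=[-0.4504 0.0000; 0.0000 -0.9580]  S=[0.3237 0.1390; 0.1390 0.9985]  K=[-0.9871 -0.1561; -0.0715 -0.8248]  nu=[0.5228, -3.1967]  x^+=[-2.0549, 3.8792]  P^+=[0.3750 0.0398; 0.0398 0.1727]
step 2: x^-=[-0.5032, 3.8792]  P^-=[0.6345 0.1119; 0.1119 0.2627]  H_jac=[0.8760 0.0000; 0.0000 0.6725]  S=[0.6569 0.0729; 0.0729 0.3188]  K=[0.8413 0.0436; 0.0900 0.5336]  nu=[-2.1777, 0.8701]  x^+=[-2.2974, 4.1475]  P^+=[0.1636 0.0217; 0.0217 0.1596]

x_post = [-2.2974, 4.1475]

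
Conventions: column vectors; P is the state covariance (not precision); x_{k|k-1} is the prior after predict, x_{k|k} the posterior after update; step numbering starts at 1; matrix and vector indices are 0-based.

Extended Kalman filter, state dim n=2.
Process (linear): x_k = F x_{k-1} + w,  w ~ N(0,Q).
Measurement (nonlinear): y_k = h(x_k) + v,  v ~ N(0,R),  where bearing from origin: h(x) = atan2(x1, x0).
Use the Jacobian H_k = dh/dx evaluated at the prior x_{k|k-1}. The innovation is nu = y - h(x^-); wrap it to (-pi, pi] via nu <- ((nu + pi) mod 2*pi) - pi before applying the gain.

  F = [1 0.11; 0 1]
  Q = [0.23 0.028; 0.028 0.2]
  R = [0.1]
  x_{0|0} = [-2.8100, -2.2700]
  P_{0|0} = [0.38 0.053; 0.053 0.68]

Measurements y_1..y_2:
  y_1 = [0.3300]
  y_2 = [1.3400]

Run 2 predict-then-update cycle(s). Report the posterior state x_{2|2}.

x_post = [-5.2434, -5.2113]

step 1: x^-=[-3.0597, -2.2700]  P^-=[0.6299 0.1558; 0.1558 0.8800]  H_jac=[0.1564 -0.2108]  S=[0.1442]  K=[0.4553; -1.1172]  nu=[2.8333]  x^+=[-1.7698, -5.4353]  P^+=[0.6000 0.2292; 0.2292 0.7000]
step 2: x^-=[-2.3677, -5.4353]  P^-=[0.8889 0.3342; 0.3342 0.9000]  H_jac=[0.1546 -0.0674]  S=[0.1184]  K=[0.9710; -0.0756]  nu=[-2.9616]  x^+=[-5.2434, -5.2113]  P^+=[0.7773 0.3429; 0.3429 0.8993]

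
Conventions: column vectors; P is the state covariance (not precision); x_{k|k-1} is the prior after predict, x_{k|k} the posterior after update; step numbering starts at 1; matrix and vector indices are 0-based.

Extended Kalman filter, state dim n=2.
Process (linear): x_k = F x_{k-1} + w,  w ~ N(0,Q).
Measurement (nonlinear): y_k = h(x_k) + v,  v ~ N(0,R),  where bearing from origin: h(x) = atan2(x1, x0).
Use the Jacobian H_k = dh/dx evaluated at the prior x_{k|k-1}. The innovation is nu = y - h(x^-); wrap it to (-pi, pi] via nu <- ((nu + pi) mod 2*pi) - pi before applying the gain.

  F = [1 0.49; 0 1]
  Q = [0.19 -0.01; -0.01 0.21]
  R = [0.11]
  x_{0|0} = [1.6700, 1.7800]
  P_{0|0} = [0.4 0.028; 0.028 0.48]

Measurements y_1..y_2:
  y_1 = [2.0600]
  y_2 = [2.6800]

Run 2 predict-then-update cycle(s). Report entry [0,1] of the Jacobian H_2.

step 1: x^-=[2.5422, 1.7800]  P^-=[0.7327 0.2532; 0.2532 0.6900]  H_jac=[-0.1848 0.2640]  S=[0.1584]  K=[-0.4330; 0.8544]  nu=[1.4492]  x^+=[1.9148, 3.0182]  P^+=[0.7030 0.3118; 0.3118 0.5744]
step 2: x^-=[3.3937, 3.0182]  P^-=[1.3365 0.5832; 0.5832 0.7844]  H_jac=[-0.1463 0.1645]  S=[0.1318]  K=[-0.7559; 0.3317]  nu=[1.9531]  x^+=[1.9174, 3.6661]  P^+=[1.2612 0.6163; 0.6163 0.7699]

H_jac[0,1] = 0.1645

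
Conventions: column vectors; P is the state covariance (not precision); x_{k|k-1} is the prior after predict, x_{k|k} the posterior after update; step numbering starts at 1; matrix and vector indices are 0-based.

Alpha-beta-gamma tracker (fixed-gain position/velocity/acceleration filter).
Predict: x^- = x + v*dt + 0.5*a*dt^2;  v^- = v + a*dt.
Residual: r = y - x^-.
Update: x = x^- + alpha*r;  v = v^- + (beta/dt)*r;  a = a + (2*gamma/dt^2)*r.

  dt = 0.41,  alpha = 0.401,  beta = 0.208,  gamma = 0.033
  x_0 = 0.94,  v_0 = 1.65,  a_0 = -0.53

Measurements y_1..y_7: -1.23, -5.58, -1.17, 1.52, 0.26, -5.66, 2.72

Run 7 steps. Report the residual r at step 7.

step 1: x_pred=1.5720  r=-2.8020  x^+=0.4484  v^+=0.0112  a^+=-1.6301
step 2: x_pred=0.3160  r=-5.8960  x^+=-2.0483  v^+=-3.6482  a^+=-3.9450
step 3: x_pred=-3.8757  r=2.7057  x^+=-2.7907  v^+=-3.8931  a^+=-2.8827
step 4: x_pred=-4.6291  r=6.1491  x^+=-2.1633  v^+=-1.9554  a^+=-0.4684
step 5: x_pred=-3.0044  r=3.2644  x^+=-1.6954  v^+=-0.4913  a^+=0.8133
step 6: x_pred=-1.8285  r=-3.8315  x^+=-3.3649  v^+=-2.1017  a^+=-0.6910
step 7: x_pred=-4.2847  r=7.0047  x^+=-1.4758  v^+=1.1686  a^+=2.0592

resid = 7.0047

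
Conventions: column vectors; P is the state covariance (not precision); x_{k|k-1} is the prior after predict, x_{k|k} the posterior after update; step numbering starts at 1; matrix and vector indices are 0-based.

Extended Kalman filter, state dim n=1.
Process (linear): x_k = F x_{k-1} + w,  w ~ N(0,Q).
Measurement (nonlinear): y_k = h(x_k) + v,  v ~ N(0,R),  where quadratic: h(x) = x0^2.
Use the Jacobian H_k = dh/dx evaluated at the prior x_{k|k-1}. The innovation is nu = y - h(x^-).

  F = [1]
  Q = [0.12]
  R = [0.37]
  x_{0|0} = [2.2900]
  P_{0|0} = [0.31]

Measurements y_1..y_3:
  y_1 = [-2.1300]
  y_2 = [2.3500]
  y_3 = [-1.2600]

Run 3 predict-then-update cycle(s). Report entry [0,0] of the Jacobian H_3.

step 1: x^-=[2.2900]  P^-=[0.4300]  H_jac=[4.5800]  S=[9.3899]  K=[0.2097]  nu=[-7.3741]  x^+=[0.7434]  P^+=[0.0169]
step 2: x^-=[0.7434]  P^-=[0.1369]  H_jac=[1.4868]  S=[0.6727]  K=[0.3027]  nu=[1.7974]  x^+=[1.2874]  P^+=[0.0753]
step 3: x^-=[1.2874]  P^-=[0.1953]  H_jac=[2.5748]  S=[1.6649]  K=[0.3021]  nu=[-2.9173]  x^+=[0.4061]  P^+=[0.0434]

H_jac[0,0] = 2.5748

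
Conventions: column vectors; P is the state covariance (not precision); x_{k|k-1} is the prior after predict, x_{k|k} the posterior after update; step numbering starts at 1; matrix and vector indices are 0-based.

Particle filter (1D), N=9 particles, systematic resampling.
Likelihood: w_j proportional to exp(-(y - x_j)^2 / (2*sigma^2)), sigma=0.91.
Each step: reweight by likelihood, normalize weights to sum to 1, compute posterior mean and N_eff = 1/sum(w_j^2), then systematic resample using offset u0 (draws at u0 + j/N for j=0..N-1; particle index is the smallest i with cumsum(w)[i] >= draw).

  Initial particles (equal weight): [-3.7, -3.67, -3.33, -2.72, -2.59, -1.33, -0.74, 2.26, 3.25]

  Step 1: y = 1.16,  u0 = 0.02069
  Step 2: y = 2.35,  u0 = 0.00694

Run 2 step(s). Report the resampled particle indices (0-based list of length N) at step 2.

resampled_idx = [2, 2, 3, 4, 4, 5, 6, 7, 7]

step 1: w=[0.0000, 0.0000, 0.0000, 0.0002, 0.0003, 0.0343, 0.1638, 0.6978, 0.1037]  mean=1.7457  Neff=1.9025  idx=[5, 6, 7, 7, 7, 7, 7, 7, 8]
step 2: w=[0.0000, 0.0005, 0.1511, 0.1511, 0.1511, 0.1511, 0.1511, 0.1511, 0.0931]  mean=2.3506  Neff=6.8686  idx=[2, 2, 3, 4, 4, 5, 6, 7, 7]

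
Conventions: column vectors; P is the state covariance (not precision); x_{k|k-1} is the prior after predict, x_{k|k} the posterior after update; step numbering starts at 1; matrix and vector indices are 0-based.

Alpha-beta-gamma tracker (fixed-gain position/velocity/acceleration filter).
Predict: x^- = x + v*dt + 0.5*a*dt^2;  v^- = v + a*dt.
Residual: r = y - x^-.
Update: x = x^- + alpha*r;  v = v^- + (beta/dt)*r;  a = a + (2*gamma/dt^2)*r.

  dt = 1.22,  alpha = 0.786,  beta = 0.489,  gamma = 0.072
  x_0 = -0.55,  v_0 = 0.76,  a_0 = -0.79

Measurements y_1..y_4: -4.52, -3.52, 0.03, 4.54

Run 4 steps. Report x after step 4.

step 1: x_pred=-0.2107  r=-4.3093  x^+=-3.5978  v^+=-1.9310  a^+=-1.2069
step 2: x_pred=-6.8519  r=3.3319  x^+=-4.2330  v^+=-2.0680  a^+=-0.8846
step 3: x_pred=-7.4143  r=7.4443  x^+=-1.5631  v^+=-0.1634  a^+=-0.1643
step 4: x_pred=-1.8847  r=6.4247  x^+=3.1651  v^+=2.2113  a^+=0.4572

x_post = 3.1651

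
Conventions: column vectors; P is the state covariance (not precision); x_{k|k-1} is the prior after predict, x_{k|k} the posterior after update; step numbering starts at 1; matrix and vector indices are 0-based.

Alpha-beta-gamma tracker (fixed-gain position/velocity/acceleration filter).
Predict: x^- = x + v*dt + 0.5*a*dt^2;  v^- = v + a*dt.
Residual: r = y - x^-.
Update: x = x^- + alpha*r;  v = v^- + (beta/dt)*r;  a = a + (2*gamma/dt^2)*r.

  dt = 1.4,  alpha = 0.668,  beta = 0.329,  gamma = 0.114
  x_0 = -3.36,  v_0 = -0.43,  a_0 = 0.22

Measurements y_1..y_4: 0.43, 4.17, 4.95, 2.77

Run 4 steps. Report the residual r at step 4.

step 1: x_pred=-3.7464  r=4.1764  x^+=-0.9566  v^+=0.8595  a^+=0.7058
step 2: x_pred=0.9384  r=3.2316  x^+=3.0971  v^+=2.6070  a^+=1.0817
step 3: x_pred=7.8071  r=-2.8571  x^+=5.8985  v^+=3.4501  a^+=0.7494
step 4: x_pred=11.4631  r=-8.6931  x^+=5.6561  v^+=2.4564  a^+=-0.2618

resid = -8.6931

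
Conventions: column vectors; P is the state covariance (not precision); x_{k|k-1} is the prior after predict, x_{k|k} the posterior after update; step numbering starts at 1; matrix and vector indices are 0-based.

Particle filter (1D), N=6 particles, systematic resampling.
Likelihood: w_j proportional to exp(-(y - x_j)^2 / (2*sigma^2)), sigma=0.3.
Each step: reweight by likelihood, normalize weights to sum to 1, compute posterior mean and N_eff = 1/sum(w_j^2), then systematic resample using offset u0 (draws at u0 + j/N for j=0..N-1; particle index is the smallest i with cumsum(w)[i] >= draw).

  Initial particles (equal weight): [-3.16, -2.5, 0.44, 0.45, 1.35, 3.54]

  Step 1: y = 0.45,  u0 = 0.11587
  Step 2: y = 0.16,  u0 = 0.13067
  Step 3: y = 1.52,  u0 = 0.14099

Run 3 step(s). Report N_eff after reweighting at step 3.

step 1: w=[0.0000, 0.0000, 0.4971, 0.4974, 0.0055, 0.0000]  mean=0.4500  Neff=2.0222  idx=[2, 2, 2, 3, 3, 3]
step 2: w=[0.1693, 0.1693, 0.1693, 0.1640, 0.1640, 0.1640]  mean=0.4449  Neff=5.9985  idx=[0, 1, 2, 3, 4, 5]
step 3: w=[0.1567, 0.1567, 0.1567, 0.1766, 0.1766, 0.1766]  mean=0.4453  Neff=5.9787  idx=[0, 1, 3, 3, 4, 5]

N_eff = 5.9787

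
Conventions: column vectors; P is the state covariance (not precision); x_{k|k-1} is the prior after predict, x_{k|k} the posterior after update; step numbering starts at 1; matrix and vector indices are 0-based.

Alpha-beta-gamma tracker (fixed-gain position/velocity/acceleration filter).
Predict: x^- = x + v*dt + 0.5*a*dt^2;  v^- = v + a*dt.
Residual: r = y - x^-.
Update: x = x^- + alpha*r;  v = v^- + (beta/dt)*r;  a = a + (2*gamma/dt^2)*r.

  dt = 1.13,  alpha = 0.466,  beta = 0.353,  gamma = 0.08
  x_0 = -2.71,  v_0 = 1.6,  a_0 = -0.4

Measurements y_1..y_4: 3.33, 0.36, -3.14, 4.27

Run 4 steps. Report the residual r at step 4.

resid = 5.4087

step 1: x_pred=-1.1574  r=4.4874  x^+=0.9337  v^+=2.5498  a^+=0.1623
step 2: x_pred=3.9186  r=-3.5586  x^+=2.2603  v^+=1.6215  a^+=-0.2836
step 3: x_pred=3.9115  r=-7.0515  x^+=0.6255  v^+=-0.9018  a^+=-1.1672
step 4: x_pred=-1.1387  r=5.4087  x^+=1.3817  v^+=-0.5311  a^+=-0.4895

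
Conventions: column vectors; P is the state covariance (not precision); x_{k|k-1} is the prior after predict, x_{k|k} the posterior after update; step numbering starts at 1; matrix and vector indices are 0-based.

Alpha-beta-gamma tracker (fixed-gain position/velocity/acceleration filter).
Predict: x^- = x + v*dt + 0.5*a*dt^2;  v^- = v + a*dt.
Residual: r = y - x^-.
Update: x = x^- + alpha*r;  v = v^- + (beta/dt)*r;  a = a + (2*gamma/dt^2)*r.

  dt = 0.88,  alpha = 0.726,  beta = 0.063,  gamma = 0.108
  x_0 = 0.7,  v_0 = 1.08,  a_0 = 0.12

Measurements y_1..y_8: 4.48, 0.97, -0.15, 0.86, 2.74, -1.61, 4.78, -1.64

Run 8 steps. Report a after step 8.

step 1: x_pred=1.6969  r=2.7831  x^+=3.7174  v^+=1.3848  a^+=0.8963
step 2: x_pred=5.2831  r=-4.3131  x^+=2.1518  v^+=1.8648  a^+=-0.3068
step 3: x_pred=3.6740  r=-3.8240  x^+=0.8978  v^+=1.3211  a^+=-1.3734
step 4: x_pred=1.5286  r=-0.6686  x^+=1.0432  v^+=0.0647  a^+=-1.5599
step 5: x_pred=0.4961  r=2.2439  x^+=2.1252  v^+=-1.1474  a^+=-0.9340
step 6: x_pred=0.7538  r=-2.3638  x^+=-0.9623  v^+=-2.1385  a^+=-1.5933
step 7: x_pred=-3.4611  r=8.2411  x^+=2.5219  v^+=-2.9506  a^+=0.7053
step 8: x_pred=0.1985  r=-1.8385  x^+=-1.1363  v^+=-2.4616  a^+=0.1926

a_post = 0.1926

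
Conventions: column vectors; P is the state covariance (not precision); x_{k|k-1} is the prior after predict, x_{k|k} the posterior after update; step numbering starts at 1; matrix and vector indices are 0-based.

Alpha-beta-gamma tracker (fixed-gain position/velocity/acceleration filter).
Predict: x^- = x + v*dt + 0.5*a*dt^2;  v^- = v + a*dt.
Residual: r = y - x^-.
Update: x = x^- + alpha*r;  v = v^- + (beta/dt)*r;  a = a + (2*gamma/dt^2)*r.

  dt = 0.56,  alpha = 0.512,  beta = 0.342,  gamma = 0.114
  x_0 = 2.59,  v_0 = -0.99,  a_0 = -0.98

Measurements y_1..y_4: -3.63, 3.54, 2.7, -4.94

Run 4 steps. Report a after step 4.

a_post = -0.4788

step 1: x_pred=1.8819  r=-5.5119  x^+=-0.9402  v^+=-4.9050  a^+=-4.9874
step 2: x_pred=-4.4690  r=8.0090  x^+=-0.3684  v^+=-2.8067  a^+=0.8355
step 3: x_pred=-1.8092  r=4.5092  x^+=0.4995  v^+=0.4149  a^+=4.1138
step 4: x_pred=1.3769  r=-6.3169  x^+=-1.8573  v^+=-1.1392  a^+=-0.4788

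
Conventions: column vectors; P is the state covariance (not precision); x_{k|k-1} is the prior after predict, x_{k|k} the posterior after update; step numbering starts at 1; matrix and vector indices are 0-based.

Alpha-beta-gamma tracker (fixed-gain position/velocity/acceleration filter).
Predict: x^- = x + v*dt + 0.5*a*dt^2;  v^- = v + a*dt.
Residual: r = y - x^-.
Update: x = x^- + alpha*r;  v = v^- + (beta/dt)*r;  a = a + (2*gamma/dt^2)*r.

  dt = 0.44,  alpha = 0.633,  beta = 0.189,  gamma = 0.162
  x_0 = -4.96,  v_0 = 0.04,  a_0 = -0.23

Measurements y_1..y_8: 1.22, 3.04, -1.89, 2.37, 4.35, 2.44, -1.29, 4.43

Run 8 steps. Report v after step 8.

step 1: x_pred=-4.9647  r=6.1847  x^+=-1.0498  v^+=2.5954  a^+=10.1204
step 2: x_pred=1.0719  r=1.9681  x^+=2.3177  v^+=7.8938  a^+=13.4142
step 3: x_pred=7.0894  r=-8.9794  x^+=1.4055  v^+=9.9389  a^+=-1.6134
step 4: x_pred=5.6224  r=-3.2524  x^+=3.5636  v^+=7.8320  a^+=-7.0565
step 5: x_pred=6.3266  r=-1.9766  x^+=5.0754  v^+=3.8781  a^+=-10.3645
step 6: x_pred=5.7785  r=-3.3385  x^+=3.6652  v^+=-2.1163  a^+=-15.9516
step 7: x_pred=1.1899  r=-2.4799  x^+=-0.3799  v^+=-10.2003  a^+=-20.1019
step 8: x_pred=-6.8139  r=11.2439  x^+=0.3035  v^+=-14.2154  a^+=-1.2847

v_post = -14.2154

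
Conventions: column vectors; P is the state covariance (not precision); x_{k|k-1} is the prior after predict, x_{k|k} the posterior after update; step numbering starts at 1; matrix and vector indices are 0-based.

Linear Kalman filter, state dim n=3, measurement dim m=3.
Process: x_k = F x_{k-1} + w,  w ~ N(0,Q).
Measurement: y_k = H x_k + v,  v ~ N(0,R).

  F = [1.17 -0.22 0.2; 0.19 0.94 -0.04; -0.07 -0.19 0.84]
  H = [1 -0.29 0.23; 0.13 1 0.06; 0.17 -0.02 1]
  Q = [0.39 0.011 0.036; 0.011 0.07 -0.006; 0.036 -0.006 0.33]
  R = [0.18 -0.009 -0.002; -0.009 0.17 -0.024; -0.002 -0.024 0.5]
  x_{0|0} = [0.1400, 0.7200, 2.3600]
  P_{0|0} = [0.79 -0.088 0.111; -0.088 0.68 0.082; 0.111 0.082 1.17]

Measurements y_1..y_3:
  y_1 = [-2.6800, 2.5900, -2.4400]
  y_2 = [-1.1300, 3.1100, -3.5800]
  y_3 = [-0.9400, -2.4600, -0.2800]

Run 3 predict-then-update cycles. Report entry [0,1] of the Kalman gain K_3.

step 1: x^-=[0.4774, 0.6090, 1.8358]  P^-=[1.6412 -0.0413 0.3038; -0.0413 0.6620 -0.0849; 0.3038 -0.0849 1.1424]  S=[2.1123 -0.0023 0.8871; -0.0023 0.8476 0.0184; 0.8871 0.0184 1.7971]  K=[0.8586 0.2291 -0.1014; -0.1147 0.7685 -0.0098; 0.0006 0.0128 0.6650]  nu=[-3.4030, 1.8088, -4.3448]  x^+=[-1.5893, 2.4320, -1.0322]  P^+=[0.1775 0.0158 -0.0878; 0.0158 0.1312 -0.0232; -0.0878 -0.0232 0.3466]
step 2: x^-=[-2.6010, 2.0254, -1.2178]  P^-=[0.6060 0.0335 0.0020; 0.0335 0.2017 -0.0778; 0.0020 -0.0778 0.5983]  S=[0.8264 0.0354 0.2625; 0.0354 0.3835 -0.0505; 0.2625 -0.0505 1.1195]  K=[0.7348 0.2161 -0.0693; -0.0653 0.5273 -0.0289; 0.0306 -0.0419 0.5271]  nu=[2.3384, 1.4958, -1.8795]  x^+=[-0.4293, 2.7157, -2.1995]  P^+=[0.1505 0.0162 -0.0666; 0.0162 0.0905 -0.0279; -0.0666 -0.0279 0.2752]
step 3: x^-=[-1.5396, 2.5592, -2.3335]  P^-=[0.5743 0.0358 0.0121; 0.0358 0.1647 -0.0681; 0.0121 -0.0681 0.5454]  S=[0.7909 0.0465 0.2522; 0.0465 0.3477 -0.0422; 0.2522 -0.0422 1.0686]  K=[0.7230 0.2158 -0.0601; -0.0537 0.4790 -0.0295; 0.0412 -0.0418 0.5022]  nu=[1.8785, -4.6790, 2.3664]  x^+=[-1.3335, 0.1474, -0.8722]  P^+=[0.1471 0.0162 -0.0614; 0.0162 0.0821 -0.0273; -0.0614 -0.0273 0.2619]

K[0,1] = 0.2158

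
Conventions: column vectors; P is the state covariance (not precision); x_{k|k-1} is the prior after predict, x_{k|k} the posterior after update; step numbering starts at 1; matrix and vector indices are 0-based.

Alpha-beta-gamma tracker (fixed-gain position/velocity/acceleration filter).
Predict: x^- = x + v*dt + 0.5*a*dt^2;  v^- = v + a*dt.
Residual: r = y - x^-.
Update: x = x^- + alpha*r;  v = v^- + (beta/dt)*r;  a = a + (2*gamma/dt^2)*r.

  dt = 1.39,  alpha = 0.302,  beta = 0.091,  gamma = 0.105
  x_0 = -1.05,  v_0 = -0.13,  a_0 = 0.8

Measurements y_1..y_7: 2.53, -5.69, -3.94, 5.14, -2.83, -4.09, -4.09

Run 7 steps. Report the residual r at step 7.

step 1: x_pred=-0.4579  r=2.9879  x^+=0.4445  v^+=1.1776  a^+=1.1248
step 2: x_pred=3.1679  r=-8.8579  x^+=0.4928  v^+=2.1611  a^+=0.1620
step 3: x_pred=3.6532  r=-7.5932  x^+=1.3601  v^+=1.8892  a^+=-0.6633
step 4: x_pred=3.3452  r=1.7948  x^+=3.8872  v^+=1.0846  a^+=-0.4682
step 5: x_pred=4.9425  r=-7.7725  x^+=2.5952  v^+=-0.0751  a^+=-1.3130
step 6: x_pred=1.2224  r=-5.3124  x^+=-0.3820  v^+=-2.2480  a^+=-1.8904
step 7: x_pred=-5.3330  r=1.2430  x^+=-4.9576  v^+=-4.7944  a^+=-1.7553

resid = 1.2430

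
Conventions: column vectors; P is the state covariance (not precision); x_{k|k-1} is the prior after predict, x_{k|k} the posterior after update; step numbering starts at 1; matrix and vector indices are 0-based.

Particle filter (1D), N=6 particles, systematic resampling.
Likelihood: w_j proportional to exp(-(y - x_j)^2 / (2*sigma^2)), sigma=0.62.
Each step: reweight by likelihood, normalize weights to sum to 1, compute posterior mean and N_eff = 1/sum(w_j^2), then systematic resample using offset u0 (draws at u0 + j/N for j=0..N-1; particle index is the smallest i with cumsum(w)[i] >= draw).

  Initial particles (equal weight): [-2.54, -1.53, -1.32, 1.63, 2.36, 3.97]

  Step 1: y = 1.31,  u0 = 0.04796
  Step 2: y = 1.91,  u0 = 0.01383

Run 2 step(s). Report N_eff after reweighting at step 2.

step 1: w=[0.0000, 0.0000, 0.0001, 0.7858, 0.2140, 0.0001]  mean=1.7860  Neff=1.5077  idx=[3, 3, 3, 3, 3, 4]
step 2: w=[0.1709, 0.1709, 0.1709, 0.1709, 0.1709, 0.1454]  mean=1.7362  Neff=5.9806  idx=[0, 1, 2, 3, 3, 4]

N_eff = 5.9806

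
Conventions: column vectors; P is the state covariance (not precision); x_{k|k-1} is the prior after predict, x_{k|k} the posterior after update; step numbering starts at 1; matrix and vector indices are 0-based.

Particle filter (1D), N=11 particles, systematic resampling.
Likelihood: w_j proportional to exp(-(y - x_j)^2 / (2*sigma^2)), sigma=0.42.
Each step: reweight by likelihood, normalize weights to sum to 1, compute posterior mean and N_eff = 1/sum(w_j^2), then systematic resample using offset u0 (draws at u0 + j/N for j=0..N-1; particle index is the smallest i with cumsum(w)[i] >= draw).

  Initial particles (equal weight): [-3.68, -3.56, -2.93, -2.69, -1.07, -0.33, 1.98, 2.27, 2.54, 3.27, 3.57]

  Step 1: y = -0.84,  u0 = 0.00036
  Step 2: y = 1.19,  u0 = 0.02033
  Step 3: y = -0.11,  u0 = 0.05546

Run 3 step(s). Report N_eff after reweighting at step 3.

step 1: w=[0.0000, 0.0000, 0.0000, 0.0000, 0.6427, 0.3572, 0.0000, 0.0000, 0.0000, 0.0000, 0.0000]  mean=-0.8057  Neff=1.8495  idx=[4, 4, 4, 4, 4, 4, 4, 4, 5, 5, 5]
step 2: w=[0.0001, 0.0001, 0.0001, 0.0001, 0.0001, 0.0001, 0.0001, 0.0001, 0.3330, 0.3330, 0.3330]  mean=-0.3307  Neff=3.0058  idx=[8, 8, 8, 8, 9, 9, 9, 9, 10, 10, 10]
step 3: w=[0.0909, 0.0909, 0.0909, 0.0909, 0.0909, 0.0909, 0.0909, 0.0909, 0.0909, 0.0909, 0.0909]  mean=-0.3300  Neff=11.0000  idx=[0, 1, 2, 3, 4, 5, 6, 7, 8, 9, 10]

N_eff = 11.0000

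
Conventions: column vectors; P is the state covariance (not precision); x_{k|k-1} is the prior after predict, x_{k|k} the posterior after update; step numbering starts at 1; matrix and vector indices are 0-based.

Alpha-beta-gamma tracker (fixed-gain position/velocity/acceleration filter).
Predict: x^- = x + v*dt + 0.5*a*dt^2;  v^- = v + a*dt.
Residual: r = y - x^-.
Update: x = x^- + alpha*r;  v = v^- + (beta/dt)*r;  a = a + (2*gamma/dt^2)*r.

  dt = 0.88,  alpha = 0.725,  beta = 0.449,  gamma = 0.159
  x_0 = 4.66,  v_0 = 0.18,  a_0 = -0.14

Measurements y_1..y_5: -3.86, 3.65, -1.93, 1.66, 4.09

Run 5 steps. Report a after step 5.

a_post = 3.3481

step 1: x_pred=4.7642  r=-8.6242  x^+=-1.4883  v^+=-4.3435  a^+=-3.6814
step 2: x_pred=-6.7361  r=10.3861  x^+=0.7938  v^+=-2.2839  a^+=0.5835
step 3: x_pred=-0.9901  r=-0.9399  x^+=-1.6715  v^+=-2.2500  a^+=0.1975
step 4: x_pred=-3.5750  r=5.2350  x^+=0.2204  v^+=0.5949  a^+=2.3472
step 5: x_pred=1.6527  r=2.4373  x^+=3.4197  v^+=3.9040  a^+=3.3481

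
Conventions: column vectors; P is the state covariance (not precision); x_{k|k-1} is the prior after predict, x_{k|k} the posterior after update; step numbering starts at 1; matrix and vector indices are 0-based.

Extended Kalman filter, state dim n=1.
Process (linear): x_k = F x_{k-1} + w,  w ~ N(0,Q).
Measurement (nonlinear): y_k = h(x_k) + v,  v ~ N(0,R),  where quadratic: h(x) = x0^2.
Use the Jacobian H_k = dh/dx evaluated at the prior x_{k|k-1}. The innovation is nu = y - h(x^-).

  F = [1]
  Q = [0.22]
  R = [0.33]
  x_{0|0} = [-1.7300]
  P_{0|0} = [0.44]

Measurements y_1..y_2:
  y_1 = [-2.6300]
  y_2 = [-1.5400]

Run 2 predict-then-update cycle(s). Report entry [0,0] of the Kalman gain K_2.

step 1: x^-=[-1.7300]  P^-=[0.6600]  H_jac=[-3.4600]  S=[8.2313]  K=[-0.2774]  nu=[-5.6229]  x^+=[-0.1700]  P^+=[0.0265]
step 2: x^-=[-0.1700]  P^-=[0.2465]  H_jac=[-0.3401]  S=[0.3585]  K=[-0.2338]  nu=[-1.5689]  x^+=[0.1968]  P^+=[0.2269]

K[0,0] = -0.2338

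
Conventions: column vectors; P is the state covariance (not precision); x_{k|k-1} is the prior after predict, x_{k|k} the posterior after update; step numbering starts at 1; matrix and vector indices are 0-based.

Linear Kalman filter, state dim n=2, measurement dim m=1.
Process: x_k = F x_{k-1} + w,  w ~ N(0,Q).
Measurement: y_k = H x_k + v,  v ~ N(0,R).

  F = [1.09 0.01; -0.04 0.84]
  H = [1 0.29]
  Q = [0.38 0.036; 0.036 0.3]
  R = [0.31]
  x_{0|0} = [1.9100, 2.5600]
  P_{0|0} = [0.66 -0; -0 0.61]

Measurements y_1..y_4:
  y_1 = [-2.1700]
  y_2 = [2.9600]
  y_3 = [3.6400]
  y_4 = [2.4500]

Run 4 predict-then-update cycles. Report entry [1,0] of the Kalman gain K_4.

step 1: x^-=[2.1075, 2.0740]  P^-=[1.1642 0.0123; 0.0123 0.7315]  S=[1.5429]  K=[0.7569; 0.1455]  nu=[-4.8790]  x^+=[-1.5853, 1.3642]  P^+=[0.2803 -0.1576; -0.1576 0.6988]
step 2: x^-=[-1.7144, 1.2093]  P^-=[0.7097 -0.1145; -0.1145 0.8041]  S=[1.0209]  K=[0.6626; 0.1162]  nu=[4.3237]  x^+=[1.1507, 1.7118]  P^+=[0.2614 -0.1932; -0.1932 0.7903]
step 3: x^-=[1.2713, 1.3919]  P^-=[0.6865 -0.1455; -0.1455 0.8711]  S=[0.9853]  K=[0.6539; 0.1087]  nu=[1.9650]  x^+=[2.5562, 1.6054]  P^+=[0.2652 -0.2155; -0.2155 0.8594]
step 4: x^-=[2.8023, 1.2463]  P^-=[0.6905 -0.1656; -0.1656 0.9213]  S=[0.9819]  K=[0.6543; 0.1034]  nu=[-0.7137]  x^+=[2.3353, 1.1725]  P^+=[0.2701 -0.2321; -0.2321 0.9108]

K[1,0] = 0.1034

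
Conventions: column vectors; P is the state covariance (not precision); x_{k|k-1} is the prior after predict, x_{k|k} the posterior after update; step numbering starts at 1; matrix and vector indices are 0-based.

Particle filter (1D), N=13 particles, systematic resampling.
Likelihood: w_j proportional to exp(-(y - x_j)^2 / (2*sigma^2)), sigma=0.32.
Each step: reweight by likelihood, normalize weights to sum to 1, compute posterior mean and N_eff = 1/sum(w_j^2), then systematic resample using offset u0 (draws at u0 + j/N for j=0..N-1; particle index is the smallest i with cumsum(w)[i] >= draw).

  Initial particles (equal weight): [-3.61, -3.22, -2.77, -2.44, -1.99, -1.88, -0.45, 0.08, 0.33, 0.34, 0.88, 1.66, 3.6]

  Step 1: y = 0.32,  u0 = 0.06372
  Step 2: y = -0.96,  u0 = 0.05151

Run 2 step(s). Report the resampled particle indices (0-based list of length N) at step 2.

resampled_idx = [0, 0, 0, 0, 1, 1, 1, 2, 2, 2, 2, 5, 10]

step 1: w=[0.0000, 0.0000, 0.0000, 0.0000, 0.0000, 0.0000, 0.0183, 0.2496, 0.3305, 0.3300, 0.0715, 0.0001, 0.0000]  mean=0.2960  Neff=3.4976  idx=[7, 7, 7, 8, 8, 8, 8, 9, 9, 9, 9, 9, 10]
step 2: w=[0.2866, 0.2866, 0.2866, 0.0167, 0.0167, 0.0167, 0.0167, 0.0147, 0.0147, 0.0147, 0.0147, 0.0147, 0.0000]  mean=0.1158  Neff=4.0221  idx=[0, 0, 0, 0, 1, 1, 1, 2, 2, 2, 2, 5, 10]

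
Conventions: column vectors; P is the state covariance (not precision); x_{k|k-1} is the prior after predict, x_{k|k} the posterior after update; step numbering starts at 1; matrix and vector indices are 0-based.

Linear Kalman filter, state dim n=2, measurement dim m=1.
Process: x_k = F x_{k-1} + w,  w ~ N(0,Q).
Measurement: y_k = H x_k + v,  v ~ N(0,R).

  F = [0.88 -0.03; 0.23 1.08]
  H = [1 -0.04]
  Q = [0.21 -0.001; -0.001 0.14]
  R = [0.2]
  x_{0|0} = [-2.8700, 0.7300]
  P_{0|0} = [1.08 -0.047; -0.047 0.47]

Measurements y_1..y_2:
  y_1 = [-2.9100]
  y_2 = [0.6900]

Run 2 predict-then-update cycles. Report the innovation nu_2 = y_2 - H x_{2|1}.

innov = [3.1772]

step 1: x^-=[-2.5475, 0.1283]  P^-=[1.0493 0.1580; 0.1580 0.7220]  S=[1.2378]  K=[0.8426; 0.1043]  nu=[-0.3574]  x^+=[-2.8486, 0.0910]  P^+=[0.1705 0.0492; 0.0492 0.7085]
step 2: x^-=[-2.5095, -0.5569]  P^-=[0.3401 0.0570; 0.0570 0.9999]  S=[0.5371]  K=[0.6289; 0.0316]  nu=[3.1772]  x^+=[-0.5114, -0.4564]  P^+=[0.1276 0.0463; 0.0463 0.9993]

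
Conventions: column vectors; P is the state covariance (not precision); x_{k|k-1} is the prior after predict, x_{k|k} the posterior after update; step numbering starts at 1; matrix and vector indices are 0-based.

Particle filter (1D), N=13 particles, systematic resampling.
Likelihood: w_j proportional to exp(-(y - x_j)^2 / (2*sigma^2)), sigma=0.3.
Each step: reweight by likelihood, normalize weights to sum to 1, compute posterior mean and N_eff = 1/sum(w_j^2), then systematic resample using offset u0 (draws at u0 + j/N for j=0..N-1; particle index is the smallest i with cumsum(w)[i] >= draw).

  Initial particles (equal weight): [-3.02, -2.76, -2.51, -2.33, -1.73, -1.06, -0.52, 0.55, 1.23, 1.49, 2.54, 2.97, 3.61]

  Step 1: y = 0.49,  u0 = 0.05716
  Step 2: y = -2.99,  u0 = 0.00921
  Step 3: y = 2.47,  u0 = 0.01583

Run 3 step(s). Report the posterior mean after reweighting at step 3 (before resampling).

step 1: w=[0.0000, 0.0000, 0.0000, 0.0000, 0.0000, 0.0000, 0.0033, 0.9468, 0.0461, 0.0037, 0.0000, 0.0000, 0.0000]  mean=0.5813  Neff=1.1128  idx=[7, 7, 7, 7, 7, 7, 7, 7, 7, 7, 7, 7, 8]
step 2: w=[0.0833, 0.0833, 0.0833, 0.0833, 0.0833, 0.0833, 0.0833, 0.0833, 0.0833, 0.0833, 0.0833, 0.0833, 0.0000]  mean=0.5500  Neff=12.0000  idx=[0, 1, 1, 2, 3, 4, 5, 6, 7, 8, 9, 10, 11]
step 3: w=[0.0769, 0.0769, 0.0769, 0.0769, 0.0769, 0.0769, 0.0769, 0.0769, 0.0769, 0.0769, 0.0769, 0.0769, 0.0769]  mean=0.5500  Neff=13.0000  idx=[0, 1, 2, 3, 4, 5, 6, 7, 8, 9, 10, 11, 12]

post_mean = 0.5500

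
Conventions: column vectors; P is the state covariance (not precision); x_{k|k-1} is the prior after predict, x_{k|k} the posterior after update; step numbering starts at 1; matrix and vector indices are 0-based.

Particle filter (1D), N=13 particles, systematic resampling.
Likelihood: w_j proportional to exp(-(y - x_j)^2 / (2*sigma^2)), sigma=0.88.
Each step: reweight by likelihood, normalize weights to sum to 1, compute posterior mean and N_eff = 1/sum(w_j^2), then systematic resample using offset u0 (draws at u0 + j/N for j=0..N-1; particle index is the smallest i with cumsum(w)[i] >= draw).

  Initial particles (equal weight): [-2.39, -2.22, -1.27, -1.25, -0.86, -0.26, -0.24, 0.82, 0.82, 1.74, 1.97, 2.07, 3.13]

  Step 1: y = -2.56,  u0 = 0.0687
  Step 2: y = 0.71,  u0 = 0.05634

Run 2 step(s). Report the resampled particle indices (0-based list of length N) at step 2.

resampled_idx = [8, 9, 10, 10, 11, 12, 12, 12, 12, 12, 12, 12, 12]

step 1: w=[0.3504, 0.3313, 0.1219, 0.1179, 0.0552, 0.0117, 0.0111, 0.0002, 0.0002, 0.0000, 0.0000, 0.0000, 0.0000]  mean=-1.9280  Neff=3.7789  idx=[0, 0, 0, 0, 1, 1, 1, 1, 2, 2, 3, 3, 6]
step 2: w=[0.0022, 0.0022, 0.0022, 0.0022, 0.0043, 0.0043, 0.0043, 0.0043, 0.0876, 0.0876, 0.0921, 0.0921, 0.6145]  mean=-0.6597  Neff=2.4389  idx=[8, 9, 10, 10, 11, 12, 12, 12, 12, 12, 12, 12, 12]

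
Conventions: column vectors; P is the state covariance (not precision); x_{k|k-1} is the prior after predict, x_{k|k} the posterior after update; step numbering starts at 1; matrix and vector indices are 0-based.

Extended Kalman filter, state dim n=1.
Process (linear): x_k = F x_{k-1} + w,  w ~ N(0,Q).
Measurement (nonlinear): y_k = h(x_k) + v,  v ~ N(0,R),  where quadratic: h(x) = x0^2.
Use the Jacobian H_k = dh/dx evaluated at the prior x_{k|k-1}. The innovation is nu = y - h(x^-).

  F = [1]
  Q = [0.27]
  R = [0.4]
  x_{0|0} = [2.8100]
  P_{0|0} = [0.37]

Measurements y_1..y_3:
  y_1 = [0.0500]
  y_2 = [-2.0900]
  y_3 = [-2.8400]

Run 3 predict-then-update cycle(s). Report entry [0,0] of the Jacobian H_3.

H_jac[0,0] = 0.4118

step 1: x^-=[2.8100]  P^-=[0.6400]  H_jac=[5.6200]  S=[20.6140]  K=[0.1745]  nu=[-7.8461]  x^+=[1.4410]  P^+=[0.0124]
step 2: x^-=[1.4410]  P^-=[0.2824]  H_jac=[2.8820]  S=[2.7457]  K=[0.2964]  nu=[-4.1664]  x^+=[0.2059]  P^+=[0.0411]
step 3: x^-=[0.2059]  P^-=[0.3111]  H_jac=[0.4118]  S=[0.4528]  K=[0.2830]  nu=[-2.8824]  x^+=[-0.6098]  P^+=[0.2749]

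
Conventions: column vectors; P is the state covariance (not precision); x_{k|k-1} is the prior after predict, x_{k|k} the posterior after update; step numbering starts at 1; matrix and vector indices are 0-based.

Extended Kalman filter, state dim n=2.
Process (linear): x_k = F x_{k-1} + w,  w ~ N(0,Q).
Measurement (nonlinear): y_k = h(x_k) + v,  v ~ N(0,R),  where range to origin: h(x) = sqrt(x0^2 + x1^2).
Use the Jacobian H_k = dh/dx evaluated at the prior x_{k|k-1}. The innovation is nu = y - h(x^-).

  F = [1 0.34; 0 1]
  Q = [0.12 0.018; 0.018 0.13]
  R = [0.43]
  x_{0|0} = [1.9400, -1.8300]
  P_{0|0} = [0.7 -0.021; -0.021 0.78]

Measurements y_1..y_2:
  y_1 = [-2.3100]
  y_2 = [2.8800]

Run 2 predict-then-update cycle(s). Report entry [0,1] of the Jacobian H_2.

H_jac[0,1] = 0.9411

step 1: x^-=[1.3178, -1.8300]  P^-=[0.8959 0.2622; 0.2622 0.9100]  H_jac=[0.5844 -0.8115]  S=[1.0865]  K=[0.2860; -0.5386]  nu=[-4.5651]  x^+=[0.0121, 0.6290]  P^+=[0.8070 0.4296; 0.4296 0.5948]
step 2: x^-=[0.2260, 0.6290]  P^-=[1.2879 0.6498; 0.6498 0.7248]  H_jac=[0.3381 0.9411]  S=[1.6327]  K=[0.6413; 0.5523]  nu=[2.2117]  x^+=[1.6443, 1.8505]  P^+=[0.6165 0.0715; 0.0715 0.2267]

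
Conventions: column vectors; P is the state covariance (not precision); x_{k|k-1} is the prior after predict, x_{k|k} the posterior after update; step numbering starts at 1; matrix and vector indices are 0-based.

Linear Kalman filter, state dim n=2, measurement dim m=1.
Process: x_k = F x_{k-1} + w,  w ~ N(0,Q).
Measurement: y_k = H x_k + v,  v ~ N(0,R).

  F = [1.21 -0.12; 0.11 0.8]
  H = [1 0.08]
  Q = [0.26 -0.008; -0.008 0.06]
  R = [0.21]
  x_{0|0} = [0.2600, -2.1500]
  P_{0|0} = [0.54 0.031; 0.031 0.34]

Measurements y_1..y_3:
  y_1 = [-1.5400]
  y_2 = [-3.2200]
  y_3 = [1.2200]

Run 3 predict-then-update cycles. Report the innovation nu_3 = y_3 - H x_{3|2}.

step 1: x^-=[0.5726, -1.6914]  P^-=[1.0465 0.0608; 0.0608 0.2896]  S=[1.2681]  K=[0.8291; 0.0662]  nu=[-1.9773]  x^+=[-1.0668, -1.8224]  P^+=[0.1748 -0.0088; -0.0088 0.2840]
step 2: x^-=[-1.0721, -1.5752]  P^-=[0.5226 -0.0204; -0.0204 0.2423]  S=[0.7309]  K=[0.7128; -0.0014]  nu=[-2.0219]  x^+=[-2.5133, -1.5724]  P^+=[0.1513 -0.0197; -0.0197 0.2423]
step 3: x^-=[-2.8524, -1.5344]  P^-=[0.4907 -0.0299; -0.0299 0.2135]  S=[0.6972]  K=[0.7003; -0.0184]  nu=[4.1951]  x^+=[0.0854, -1.6117]  P^+=[0.1487 -0.0209; -0.0209 0.2132]

innov = [4.1951]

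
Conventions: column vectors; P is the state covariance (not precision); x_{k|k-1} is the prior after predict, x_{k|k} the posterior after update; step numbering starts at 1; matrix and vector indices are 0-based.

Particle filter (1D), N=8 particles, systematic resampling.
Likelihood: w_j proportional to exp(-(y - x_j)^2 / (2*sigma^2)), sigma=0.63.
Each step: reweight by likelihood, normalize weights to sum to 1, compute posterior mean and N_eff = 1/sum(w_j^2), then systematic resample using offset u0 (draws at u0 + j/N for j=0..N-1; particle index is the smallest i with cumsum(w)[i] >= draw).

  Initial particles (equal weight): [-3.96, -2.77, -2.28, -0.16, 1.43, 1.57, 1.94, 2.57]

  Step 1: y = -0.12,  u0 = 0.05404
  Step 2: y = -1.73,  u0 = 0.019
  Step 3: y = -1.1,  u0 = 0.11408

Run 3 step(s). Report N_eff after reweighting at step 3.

step 1: w=[0.0000, 0.0001, 0.0026, 0.9226, 0.0448, 0.0253, 0.0044, 0.0001]  mean=-0.0413  Neff=1.1711  idx=[3, 3, 3, 3, 3, 3, 3, 4]
step 2: w=[0.1429, 0.1429, 0.1429, 0.1429, 0.1429, 0.1429, 0.1429, 0.0000]  mean=-0.1600  Neff=7.0002  idx=[0, 1, 1, 2, 3, 4, 5, 6]
step 3: w=[0.1250, 0.1250, 0.1250, 0.1250, 0.1250, 0.1250, 0.1250, 0.1250]  mean=-0.1600  Neff=8.0000  idx=[0, 1, 2, 3, 4, 5, 6, 7]

N_eff = 8.0000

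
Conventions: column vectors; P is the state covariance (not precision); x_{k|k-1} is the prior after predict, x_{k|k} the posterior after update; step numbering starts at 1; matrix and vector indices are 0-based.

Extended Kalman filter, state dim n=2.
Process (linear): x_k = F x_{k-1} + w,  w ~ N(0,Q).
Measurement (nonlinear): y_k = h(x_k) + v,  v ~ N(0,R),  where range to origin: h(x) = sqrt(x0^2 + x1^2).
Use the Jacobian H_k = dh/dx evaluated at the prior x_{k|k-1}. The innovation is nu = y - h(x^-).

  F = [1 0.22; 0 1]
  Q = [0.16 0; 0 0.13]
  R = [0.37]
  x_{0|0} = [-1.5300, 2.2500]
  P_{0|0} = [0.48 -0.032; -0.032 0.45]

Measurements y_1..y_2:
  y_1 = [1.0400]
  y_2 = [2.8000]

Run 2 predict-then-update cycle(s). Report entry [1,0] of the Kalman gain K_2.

K[1,0] = 0.5054

step 1: x^-=[-1.0350, 2.2500]  P^-=[0.6477 0.0670; 0.0670 0.5800]  H_jac=[-0.4179 0.9085]  S=[0.9109]  K=[-0.2303; 0.5477]  nu=[-1.4366]  x^+=[-0.7041, 1.4632]  P^+=[0.5994 0.1819; 0.1819 0.3067]
step 2: x^-=[-0.3822, 1.4632]  P^-=[0.8543 0.2494; 0.2494 0.4367]  H_jac=[-0.2527 0.9675]  S=[0.7114]  K=[0.0357; 0.5054]  nu=[1.2877]  x^+=[-0.3363, 2.1139]  P^+=[0.8534 0.2366; 0.2366 0.2551]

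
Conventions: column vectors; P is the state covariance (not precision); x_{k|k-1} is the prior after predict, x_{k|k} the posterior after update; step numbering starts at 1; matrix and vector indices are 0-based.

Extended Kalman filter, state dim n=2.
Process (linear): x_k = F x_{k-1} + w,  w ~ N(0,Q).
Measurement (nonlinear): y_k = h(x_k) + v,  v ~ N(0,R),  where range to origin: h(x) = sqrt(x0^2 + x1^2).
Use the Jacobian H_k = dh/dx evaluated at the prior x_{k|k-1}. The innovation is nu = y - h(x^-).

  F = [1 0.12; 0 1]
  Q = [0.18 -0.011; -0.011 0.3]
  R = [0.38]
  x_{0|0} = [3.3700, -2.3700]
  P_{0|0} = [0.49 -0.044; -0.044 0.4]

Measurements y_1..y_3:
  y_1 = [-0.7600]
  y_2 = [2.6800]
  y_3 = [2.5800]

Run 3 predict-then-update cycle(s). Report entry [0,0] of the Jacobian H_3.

step 1: x^-=[3.0856, -2.3700]  P^-=[0.6652 -0.0070; -0.0070 0.7000]  H_jac=[0.7931 -0.6091]  S=[1.0649]  K=[0.4994; -0.4056]  nu=[-4.6507]  x^+=[0.7630, -0.4835]  P^+=[0.3996 0.2087; 0.2087 0.5248]
step 2: x^-=[0.7050, -0.4835]  P^-=[0.6373 0.2607; 0.2607 0.8248]  H_jac=[0.8247 -0.5656]  S=[0.8341]  K=[0.4533; -0.3016]  nu=[1.8252]  x^+=[1.5323, -1.0339]  P^+=[0.4659 0.3747; 0.3747 0.7489]
step 3: x^-=[1.4082, -1.0339]  P^-=[0.7466 0.4536; 0.4536 1.0489]  H_jac=[0.8061 -0.5918]  S=[0.7997]  K=[0.4169; -0.3191]  nu=[0.8330]  x^+=[1.7555, -1.2997]  P^+=[0.6076 0.5599; 0.5599 0.9675]

H_jac[0,0] = 0.8061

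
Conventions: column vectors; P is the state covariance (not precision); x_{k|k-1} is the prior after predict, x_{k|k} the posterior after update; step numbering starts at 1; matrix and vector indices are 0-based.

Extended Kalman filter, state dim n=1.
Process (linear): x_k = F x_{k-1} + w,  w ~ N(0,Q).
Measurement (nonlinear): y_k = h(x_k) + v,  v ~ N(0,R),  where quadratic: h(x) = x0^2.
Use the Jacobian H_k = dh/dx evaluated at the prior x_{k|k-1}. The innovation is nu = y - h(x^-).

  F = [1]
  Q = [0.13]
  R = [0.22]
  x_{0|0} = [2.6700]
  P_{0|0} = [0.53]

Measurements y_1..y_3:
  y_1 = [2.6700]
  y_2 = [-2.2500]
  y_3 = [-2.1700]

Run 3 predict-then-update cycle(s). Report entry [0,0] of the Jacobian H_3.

step 1: x^-=[2.6700]  P^-=[0.6600]  H_jac=[5.3400]  S=[19.0403]  K=[0.1851]  nu=[-4.4589]  x^+=[1.8446]  P^+=[0.0076]
step 2: x^-=[1.8446]  P^-=[0.1376]  H_jac=[3.6893]  S=[2.0932]  K=[0.2426]  nu=[-5.6527]  x^+=[0.4735]  P^+=[0.0145]
step 3: x^-=[0.4735]  P^-=[0.1445]  H_jac=[0.9470]  S=[0.3496]  K=[0.3914]  nu=[-2.3942]  x^+=[-0.4635]  P^+=[0.0909]

H_jac[0,0] = 0.9470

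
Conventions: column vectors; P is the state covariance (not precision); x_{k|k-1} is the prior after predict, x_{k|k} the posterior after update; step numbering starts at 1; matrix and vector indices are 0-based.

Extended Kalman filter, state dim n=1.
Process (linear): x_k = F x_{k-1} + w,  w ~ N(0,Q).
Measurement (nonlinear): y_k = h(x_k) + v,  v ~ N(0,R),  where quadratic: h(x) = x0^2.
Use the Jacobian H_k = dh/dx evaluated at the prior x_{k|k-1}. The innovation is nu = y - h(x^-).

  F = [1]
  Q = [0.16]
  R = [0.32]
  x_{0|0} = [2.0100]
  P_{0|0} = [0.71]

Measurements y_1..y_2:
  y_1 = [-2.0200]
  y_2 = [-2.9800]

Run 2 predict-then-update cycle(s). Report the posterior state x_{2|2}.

step 1: x^-=[2.0100]  P^-=[0.8700]  H_jac=[4.0200]  S=[14.3795]  K=[0.2432]  nu=[-6.0601]  x^+=[0.5361]  P^+=[0.0194]
step 2: x^-=[0.5361]  P^-=[0.1794]  H_jac=[1.0721]  S=[0.5262]  K=[0.3655]  nu=[-3.2674]  x^+=[-0.6581]  P^+=[0.1091]

x_post = [-0.6581]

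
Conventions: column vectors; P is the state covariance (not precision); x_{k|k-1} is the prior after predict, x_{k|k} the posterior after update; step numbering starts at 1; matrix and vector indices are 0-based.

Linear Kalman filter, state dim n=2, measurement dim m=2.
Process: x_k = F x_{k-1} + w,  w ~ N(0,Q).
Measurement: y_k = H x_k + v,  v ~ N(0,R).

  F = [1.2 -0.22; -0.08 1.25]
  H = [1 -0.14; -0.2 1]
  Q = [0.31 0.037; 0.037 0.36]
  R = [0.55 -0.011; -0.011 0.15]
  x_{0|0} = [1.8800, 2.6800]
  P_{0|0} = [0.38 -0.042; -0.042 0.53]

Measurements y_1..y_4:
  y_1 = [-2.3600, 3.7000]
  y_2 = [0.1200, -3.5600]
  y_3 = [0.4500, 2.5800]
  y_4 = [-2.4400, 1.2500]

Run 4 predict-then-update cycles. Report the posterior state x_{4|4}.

step 1: x^-=[1.6664, 3.1996]  P^-=[0.9050 -0.2090; -0.2090 1.1990]  S=[1.5370 -0.5747; -0.5747 1.4687]  K=[0.5957 -0.0324; 0.0828 0.8772]  nu=[-3.5785, 0.8337]  x^+=[-0.4924, 3.6346]  P^+=[0.3358 0.0557; 0.0557 0.1418]
step 2: x^-=[-1.3905, 4.5826]  P^-=[0.7710 0.0504; 0.0504 0.5726]  S=[1.3181 -0.1936; -0.1936 0.7333]  K=[0.5813 0.0119; 0.0937 0.7919]  nu=[2.1521, -8.4207]  x^+=[-0.2394, -1.8837]  P^+=[0.3281 0.0610; 0.0610 0.1299]
step 3: x^-=[0.1272, -2.3355]  P^-=[0.7566 0.0624; 0.0624 0.5529]  S=[1.3000 -0.1756; -0.1756 0.7083]  K=[0.5777 0.0176; 0.0947 0.7866]  nu=[-0.0042, 4.9409]  x^+=[0.2119, 1.5505]  P^+=[0.3261 0.0615; 0.0615 0.1292]
step 4: x^-=[-0.0868, 1.9212]  P^-=[0.7534 0.0635; 0.0635 0.5517]  S=[1.2964 -0.1736; -0.1736 0.7065]  K=[0.5767 0.0184; 0.0947 0.7863]  nu=[-2.0842, -0.6885]  x^+=[-1.3015, 1.1824]  P^+=[0.3256 0.0615; 0.0615 0.1292]

x_post = [-1.3015, 1.1824]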